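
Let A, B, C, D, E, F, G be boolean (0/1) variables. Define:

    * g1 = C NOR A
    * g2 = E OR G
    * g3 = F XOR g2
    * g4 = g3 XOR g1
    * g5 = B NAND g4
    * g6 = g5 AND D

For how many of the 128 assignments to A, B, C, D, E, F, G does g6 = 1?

48

g6 = g5 AND D must be 1, so both g5 = 1 and D = 1.
g5 = B NAND g4 must be 1, so at least one of B, g4 is 0.
Enumerating the 128 input combinations, 48 give g6 = 1 and 80 give g6 = 0.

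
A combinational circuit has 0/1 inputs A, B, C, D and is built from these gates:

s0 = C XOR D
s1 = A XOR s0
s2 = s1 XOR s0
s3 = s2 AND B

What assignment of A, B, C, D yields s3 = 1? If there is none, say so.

s3 = s2 AND B must be 1, so both s2 = 1 and B = 1.
s2 = s1 XOR s0 must be 1, so s1 and s0 differ.
Check with A=1, B=1, C=0, D=0:
s0 = C XOR D = 0 XOR 0 = 0
s1 = A XOR s0 = 1 XOR 0 = 1
s2 = s1 XOR s0 = 1 XOR 0 = 1
s3 = s2 AND B = 1 AND 1 = 1
So s3 = 1 as required.

A=1, B=1, C=0, D=0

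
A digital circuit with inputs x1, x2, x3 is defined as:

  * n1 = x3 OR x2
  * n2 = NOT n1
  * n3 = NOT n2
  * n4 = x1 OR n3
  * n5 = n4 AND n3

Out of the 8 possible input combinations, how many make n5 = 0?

n5 = n4 AND n3 must be 0, so at least one of n4, n3 is 0.
Satisfying assignments:
  x1=0, x2=0, x3=0
  x1=1, x2=0, x3=0

2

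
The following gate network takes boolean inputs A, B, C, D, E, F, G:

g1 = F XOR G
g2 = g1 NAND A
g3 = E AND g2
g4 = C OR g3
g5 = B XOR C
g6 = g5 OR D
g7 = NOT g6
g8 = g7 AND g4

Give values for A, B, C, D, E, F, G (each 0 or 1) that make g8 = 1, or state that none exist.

A=0, B=1, C=1, D=0, E=1, F=0, G=0

g8 = g7 AND g4 must be 1, so both g7 = 1 and g4 = 1.
Check with A=0, B=1, C=1, D=0, E=1, F=0, G=0:
g1 = F XOR G = 0 XOR 0 = 0
g2 = g1 NAND A = 0 NAND 0 = 1
g3 = E AND g2 = 1 AND 1 = 1
g4 = C OR g3 = 1 OR 1 = 1
g5 = B XOR C = 1 XOR 1 = 0
g6 = g5 OR D = 0 OR 0 = 0
g7 = NOT g6 = NOT 0 = 1
g8 = g7 AND g4 = 1 AND 1 = 1
So g8 = 1 as required.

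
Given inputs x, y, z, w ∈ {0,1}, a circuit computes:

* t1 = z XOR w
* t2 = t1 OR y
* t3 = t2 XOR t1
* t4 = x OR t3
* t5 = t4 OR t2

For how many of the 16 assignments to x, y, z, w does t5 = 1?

14

t5 = t4 OR t2 must be 1, so at least one of t4, t2 is 1.
Enumerating the 16 input combinations, 14 give t5 = 1 and 2 give t5 = 0.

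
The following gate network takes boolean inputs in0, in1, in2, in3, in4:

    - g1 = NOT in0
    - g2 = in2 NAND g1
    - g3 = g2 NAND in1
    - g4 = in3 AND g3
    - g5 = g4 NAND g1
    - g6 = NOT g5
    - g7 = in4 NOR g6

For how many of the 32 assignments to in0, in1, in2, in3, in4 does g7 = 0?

g7 = in4 NOR g6 must be 0, so at least one of in4, g6 is 1.
Enumerating the 32 input combinations, 19 give g7 = 0 and 13 give g7 = 1.

19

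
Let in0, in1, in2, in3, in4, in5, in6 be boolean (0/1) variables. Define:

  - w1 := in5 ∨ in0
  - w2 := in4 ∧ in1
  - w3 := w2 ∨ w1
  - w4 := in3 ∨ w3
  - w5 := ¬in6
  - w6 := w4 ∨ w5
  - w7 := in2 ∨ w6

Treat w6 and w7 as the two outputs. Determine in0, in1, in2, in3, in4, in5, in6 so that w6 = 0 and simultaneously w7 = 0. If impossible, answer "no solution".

in0=0, in1=0, in2=0, in3=0, in4=0, in5=0, in6=1

Check with in0=0, in1=0, in2=0, in3=0, in4=0, in5=0, in6=1:
w1 = in5 ∨ in0 = 0 ∨ 0 = 0
w2 = in4 ∧ in1 = 0 ∧ 0 = 0
w3 = w2 ∨ w1 = 0 ∨ 0 = 0
w4 = in3 ∨ w3 = 0 ∨ 0 = 0
w5 = ¬in6 = ¬1 = 0
w6 = w4 ∨ w5 = 0 ∨ 0 = 0
w7 = in2 ∨ w6 = 0 ∨ 0 = 0
So w6 = 0 and w7 = 0.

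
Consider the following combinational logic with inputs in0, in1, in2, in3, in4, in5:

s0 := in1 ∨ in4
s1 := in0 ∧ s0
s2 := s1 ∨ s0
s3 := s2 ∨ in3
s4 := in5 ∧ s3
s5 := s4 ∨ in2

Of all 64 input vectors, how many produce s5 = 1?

s5 = s4 ∨ in2 must be 1, so at least one of s4, in2 is 1.
Enumerating the 64 input combinations, 46 give s5 = 1 and 18 give s5 = 0.

46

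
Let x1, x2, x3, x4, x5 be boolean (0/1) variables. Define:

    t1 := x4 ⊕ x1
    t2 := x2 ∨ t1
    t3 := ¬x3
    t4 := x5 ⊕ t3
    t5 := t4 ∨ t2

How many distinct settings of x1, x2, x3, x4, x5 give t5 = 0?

t5 = t4 ∨ t2 must be 0, so both t4 = 0 and t2 = 0.
t4 = x5 ⊕ t3 must be 0, so x5 and t3 are equal.
t2 = x2 ∨ t1 must be 0, so both x2 = 0 and t1 = 0.
Satisfying assignments:
  x1=0, x2=0, x3=0, x4=0, x5=1
  x1=0, x2=0, x3=1, x4=0, x5=0
  x1=1, x2=0, x3=0, x4=1, x5=1
  x1=1, x2=0, x3=1, x4=1, x5=0

4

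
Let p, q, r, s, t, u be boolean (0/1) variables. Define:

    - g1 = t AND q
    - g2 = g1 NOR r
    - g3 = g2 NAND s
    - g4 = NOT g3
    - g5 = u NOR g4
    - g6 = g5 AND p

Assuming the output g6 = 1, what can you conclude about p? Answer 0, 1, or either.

g6 = g5 AND p must be 1, so both g5 = 1 and p = 1.
Every assignment with g6 = 1 has p = 1; there are 13 such assignment(s).

1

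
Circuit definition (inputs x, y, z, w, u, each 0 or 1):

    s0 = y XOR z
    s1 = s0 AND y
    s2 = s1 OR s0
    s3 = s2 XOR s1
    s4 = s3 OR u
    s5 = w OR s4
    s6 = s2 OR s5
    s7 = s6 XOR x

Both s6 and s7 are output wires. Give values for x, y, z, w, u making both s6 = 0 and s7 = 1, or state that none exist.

x=1, y=1, z=1, w=0, u=0

Check with x=1, y=1, z=1, w=0, u=0:
s0 = y XOR z = 1 XOR 1 = 0
s1 = s0 AND y = 0 AND 1 = 0
s2 = s1 OR s0 = 0 OR 0 = 0
s3 = s2 XOR s1 = 0 XOR 0 = 0
s4 = s3 OR u = 0 OR 0 = 0
s5 = w OR s4 = 0 OR 0 = 0
s6 = s2 OR s5 = 0 OR 0 = 0
s7 = s6 XOR x = 0 XOR 1 = 1
So s6 = 0 and s7 = 1.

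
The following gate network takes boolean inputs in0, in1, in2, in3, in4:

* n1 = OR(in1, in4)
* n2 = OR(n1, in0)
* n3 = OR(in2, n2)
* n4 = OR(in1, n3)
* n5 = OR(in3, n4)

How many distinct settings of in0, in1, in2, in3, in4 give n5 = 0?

n5 = OR(in3, n4) must be 0, so both in3 = 0 and n4 = 0.
n4 = OR(in1, n3) must be 0, so both in1 = 0 and n3 = 0.
Satisfying assignments:
  in0=0, in1=0, in2=0, in3=0, in4=0

1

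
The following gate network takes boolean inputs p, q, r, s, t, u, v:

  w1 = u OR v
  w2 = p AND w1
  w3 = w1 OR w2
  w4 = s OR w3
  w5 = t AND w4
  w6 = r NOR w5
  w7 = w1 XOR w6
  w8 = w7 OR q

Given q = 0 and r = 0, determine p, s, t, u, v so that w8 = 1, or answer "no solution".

p=1 s=1 t=1 u=0 v=1

Check with q = 0 and r = 0 and p=1, s=1, t=1, u=0, v=1:
w1 = u OR v = 0 OR 1 = 1
w2 = p AND w1 = 1 AND 1 = 1
w3 = w1 OR w2 = 1 OR 1 = 1
w4 = s OR w3 = 1 OR 1 = 1
w5 = t AND w4 = 1 AND 1 = 1
w6 = r NOR w5 = 0 NOR 1 = 0
w7 = w1 XOR w6 = 1 XOR 0 = 1
w8 = w7 OR q = 1 OR 0 = 1
So w8 = 1.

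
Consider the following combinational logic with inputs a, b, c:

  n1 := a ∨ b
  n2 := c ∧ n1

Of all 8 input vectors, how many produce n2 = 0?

5

n2 = c ∧ n1 must be 0, so at least one of c, n1 is 0.
Satisfying assignments:
  a=0, b=0, c=0
  a=0, b=0, c=1
  a=0, b=1, c=0
  a=1, b=0, c=0
  a=1, b=1, c=0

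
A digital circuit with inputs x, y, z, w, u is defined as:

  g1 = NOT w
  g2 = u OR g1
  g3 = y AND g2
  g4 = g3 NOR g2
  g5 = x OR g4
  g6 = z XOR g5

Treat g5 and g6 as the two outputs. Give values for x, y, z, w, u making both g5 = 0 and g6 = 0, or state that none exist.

x=0 y=1 z=0 w=0 u=1

Check with x=0 y=1 z=0 w=0 u=1:
g1 = NOT w = NOT 0 = 1
g2 = u OR g1 = 1 OR 1 = 1
g3 = y AND g2 = 1 AND 1 = 1
g4 = g3 NOR g2 = 1 NOR 1 = 0
g5 = x OR g4 = 0 OR 0 = 0
g6 = z XOR g5 = 0 XOR 0 = 0
So g5 = 0 and g6 = 0.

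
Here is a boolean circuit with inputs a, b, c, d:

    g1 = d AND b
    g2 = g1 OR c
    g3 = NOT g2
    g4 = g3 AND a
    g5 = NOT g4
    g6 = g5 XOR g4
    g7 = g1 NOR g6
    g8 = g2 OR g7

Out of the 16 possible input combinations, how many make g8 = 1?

g8 = g2 OR g7 must be 1, so at least one of g2, g7 is 1.
Enumerating the 16 input combinations, 10 give g8 = 1 and 6 give g8 = 0.

10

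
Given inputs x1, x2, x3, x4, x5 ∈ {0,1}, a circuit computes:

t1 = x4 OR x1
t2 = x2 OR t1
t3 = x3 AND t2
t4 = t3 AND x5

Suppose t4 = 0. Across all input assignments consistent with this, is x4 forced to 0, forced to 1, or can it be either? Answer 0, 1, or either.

Both values of x4 occur among assignments with t4 = 0:
  x4=0: x1=0, x2=0, x3=0, x4=0, x5=0
  x4=1: x1=0, x2=0, x3=0, x4=1, x5=0

either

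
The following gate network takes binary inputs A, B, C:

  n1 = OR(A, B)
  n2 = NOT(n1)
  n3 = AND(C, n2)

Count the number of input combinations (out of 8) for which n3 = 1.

n3 = AND(C, n2) must be 1, so both C = 1 and n2 = 1.
Enumerating the 8 input combinations, 1 give n3 = 1 and 7 give n3 = 0.

1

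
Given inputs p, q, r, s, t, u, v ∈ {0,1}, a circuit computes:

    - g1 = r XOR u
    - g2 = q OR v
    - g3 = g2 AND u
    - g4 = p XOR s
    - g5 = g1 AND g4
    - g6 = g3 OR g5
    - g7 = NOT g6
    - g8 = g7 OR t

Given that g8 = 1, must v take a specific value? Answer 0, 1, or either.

either

Both values of v occur among assignments with g8 = 1:
  v=0: p=0, q=0, r=0, s=0, t=0, u=0, v=0
  v=1: p=0, q=0, r=0, s=0, t=0, u=0, v=1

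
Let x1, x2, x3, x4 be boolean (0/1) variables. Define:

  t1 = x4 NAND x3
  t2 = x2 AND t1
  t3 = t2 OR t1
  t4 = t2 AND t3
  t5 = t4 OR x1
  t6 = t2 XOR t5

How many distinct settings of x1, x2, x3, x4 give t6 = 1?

5

t6 = t2 XOR t5 must be 1, so t2 and t5 differ.
Satisfying assignments:
  x1=1, x2=0, x3=0, x4=0
  x1=1, x2=0, x3=0, x4=1
  x1=1, x2=0, x3=1, x4=0
  x1=1, x2=0, x3=1, x4=1
  x1=1, x2=1, x3=1, x4=1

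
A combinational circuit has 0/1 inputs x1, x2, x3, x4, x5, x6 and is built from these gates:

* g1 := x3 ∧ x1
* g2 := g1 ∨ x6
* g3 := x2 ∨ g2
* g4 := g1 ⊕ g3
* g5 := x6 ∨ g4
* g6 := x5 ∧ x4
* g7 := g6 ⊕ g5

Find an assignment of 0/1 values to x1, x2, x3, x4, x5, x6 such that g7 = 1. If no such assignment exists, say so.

x1=0, x2=0, x3=0, x4=0, x5=0, x6=1

g7 = g6 ⊕ g5 must be 1, so g6 and g5 differ.
Check with x1=0, x2=0, x3=0, x4=0, x5=0, x6=1:
g1 = x3 ∧ x1 = 0 ∧ 0 = 0
g2 = g1 ∨ x6 = 0 ∨ 1 = 1
g3 = x2 ∨ g2 = 0 ∨ 1 = 1
g4 = g1 ⊕ g3 = 0 ⊕ 1 = 1
g5 = x6 ∨ g4 = 1 ∨ 1 = 1
g6 = x5 ∧ x4 = 0 ∧ 0 = 0
g7 = g6 ⊕ g5 = 0 ⊕ 1 = 1
So g7 = 1 as required.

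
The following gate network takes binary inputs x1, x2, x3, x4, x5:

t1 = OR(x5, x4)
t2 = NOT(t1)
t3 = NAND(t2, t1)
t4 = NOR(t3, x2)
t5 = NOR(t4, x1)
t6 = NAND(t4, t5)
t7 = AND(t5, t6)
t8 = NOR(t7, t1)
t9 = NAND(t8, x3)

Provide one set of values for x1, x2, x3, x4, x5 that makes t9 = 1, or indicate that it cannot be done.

x1=0 x2=0 x3=1 x4=1 x5=0

Check with x1=0 x2=0 x3=1 x4=1 x5=0:
t1 = OR(x5, x4) = OR(0, 1) = 1
t2 = NOT(t1) = NOT 1 = 0
t3 = NAND(t2, t1) = NAND(0, 1) = 1
t4 = NOR(t3, x2) = NOR(1, 0) = 0
t5 = NOR(t4, x1) = NOR(0, 0) = 1
t6 = NAND(t4, t5) = NAND(0, 1) = 1
t7 = AND(t5, t6) = AND(1, 1) = 1
t8 = NOR(t7, t1) = NOR(1, 1) = 0
t9 = NAND(t8, x3) = NAND(0, 1) = 1
So t9 = 1 as required.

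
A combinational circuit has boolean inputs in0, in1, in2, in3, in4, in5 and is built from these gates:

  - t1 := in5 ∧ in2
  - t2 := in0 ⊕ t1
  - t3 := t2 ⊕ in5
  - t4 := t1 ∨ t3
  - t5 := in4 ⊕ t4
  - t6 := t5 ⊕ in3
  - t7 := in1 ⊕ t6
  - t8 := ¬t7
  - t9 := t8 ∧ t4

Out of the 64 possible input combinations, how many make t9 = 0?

t9 = t8 ∧ t4 must be 0, so at least one of t8, t4 is 0.
Enumerating the 64 input combinations, 44 give t9 = 0 and 20 give t9 = 1.

44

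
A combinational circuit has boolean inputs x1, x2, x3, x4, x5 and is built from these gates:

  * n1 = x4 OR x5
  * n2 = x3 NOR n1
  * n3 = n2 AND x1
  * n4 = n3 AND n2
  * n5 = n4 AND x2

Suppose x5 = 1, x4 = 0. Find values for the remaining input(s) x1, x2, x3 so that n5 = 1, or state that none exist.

With x5 = 1, x4 = 0 fixed, none of the 8 settings of x1, x2, x3 give n5 = 1.
For example, with x1=0, x2=0, x3=0:
n1 = x4 OR x5 = 0 OR 1 = 1
n2 = x3 NOR n1 = 0 NOR 1 = 0
n3 = n2 AND x1 = 0 AND 0 = 0
n4 = n3 AND n2 = 0 AND 0 = 0
n5 = n4 AND x2 = 0 AND 0 = 0
giving n5 = 0 ≠ 1.

no solution exists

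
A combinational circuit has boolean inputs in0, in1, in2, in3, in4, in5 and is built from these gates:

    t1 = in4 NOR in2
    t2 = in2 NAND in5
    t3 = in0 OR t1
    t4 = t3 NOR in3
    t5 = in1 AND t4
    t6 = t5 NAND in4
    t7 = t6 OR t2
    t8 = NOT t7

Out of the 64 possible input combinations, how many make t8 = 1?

t8 = NOT t7 must be 1, so t7 = 0.
t7 = t6 OR t2 must be 0, so both t6 = 0 and t2 = 0.
Satisfying assignments:
  in0=0, in1=1, in2=1, in3=0, in4=1, in5=1

1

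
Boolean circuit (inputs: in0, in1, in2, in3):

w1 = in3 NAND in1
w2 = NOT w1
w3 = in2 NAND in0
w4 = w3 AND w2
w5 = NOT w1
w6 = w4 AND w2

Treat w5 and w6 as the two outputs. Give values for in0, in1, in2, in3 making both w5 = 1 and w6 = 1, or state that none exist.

in0=0, in1=1, in2=0, in3=1

Check with in0=0, in1=1, in2=0, in3=1:
w1 = in3 NAND in1 = 1 NAND 1 = 0
w2 = NOT w1 = NOT 0 = 1
w3 = in2 NAND in0 = 0 NAND 0 = 1
w4 = w3 AND w2 = 1 AND 1 = 1
w5 = NOT w1 = NOT 0 = 1
w6 = w4 AND w2 = 1 AND 1 = 1
So w5 = 1 and w6 = 1.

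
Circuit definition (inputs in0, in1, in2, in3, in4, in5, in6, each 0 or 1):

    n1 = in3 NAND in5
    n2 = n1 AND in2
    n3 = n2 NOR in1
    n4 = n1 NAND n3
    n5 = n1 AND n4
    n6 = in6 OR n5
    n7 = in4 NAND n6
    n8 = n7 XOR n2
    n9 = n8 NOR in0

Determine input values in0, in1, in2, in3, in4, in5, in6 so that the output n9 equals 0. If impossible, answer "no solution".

in0=0 in1=0 in2=0 in3=1 in4=0 in5=1 in6=0

n9 = n8 NOR in0 must be 0, so at least one of n8, in0 is 1.
Check with in0=0 in1=0 in2=0 in3=1 in4=0 in5=1 in6=0:
n1 = in3 NAND in5 = 1 NAND 1 = 0
n2 = n1 AND in2 = 0 AND 0 = 0
n3 = n2 NOR in1 = 0 NOR 0 = 1
n4 = n1 NAND n3 = 0 NAND 1 = 1
n5 = n1 AND n4 = 0 AND 1 = 0
n6 = in6 OR n5 = 0 OR 0 = 0
n7 = in4 NAND n6 = 0 NAND 0 = 1
n8 = n7 XOR n2 = 1 XOR 0 = 1
n9 = n8 NOR in0 = 1 NOR 0 = 0
So n9 = 0 as required.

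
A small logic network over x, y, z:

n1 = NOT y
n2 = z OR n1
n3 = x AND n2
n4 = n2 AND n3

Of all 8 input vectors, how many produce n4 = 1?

3

n4 = n2 AND n3 must be 1, so both n2 = 1 and n3 = 1.
n2 = z OR n1 must be 1, so at least one of z, n1 is 1.
Satisfying assignments:
  x=1, y=0, z=0
  x=1, y=0, z=1
  x=1, y=1, z=1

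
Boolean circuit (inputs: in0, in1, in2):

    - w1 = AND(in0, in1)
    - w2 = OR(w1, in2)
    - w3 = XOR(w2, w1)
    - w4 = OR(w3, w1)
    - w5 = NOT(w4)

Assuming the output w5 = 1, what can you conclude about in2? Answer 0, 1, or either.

0

w5 = NOT(w4) must be 1, so w4 = 0.
w4 = OR(w3, w1) must be 0, so both w3 = 0 and w1 = 0.
Every assignment with w5 = 1 has in2 = 0; there are 3 such assignment(s).
  in0=0, in1=0, in2=0
  in0=0, in1=1, in2=0
  in0=1, in1=0, in2=0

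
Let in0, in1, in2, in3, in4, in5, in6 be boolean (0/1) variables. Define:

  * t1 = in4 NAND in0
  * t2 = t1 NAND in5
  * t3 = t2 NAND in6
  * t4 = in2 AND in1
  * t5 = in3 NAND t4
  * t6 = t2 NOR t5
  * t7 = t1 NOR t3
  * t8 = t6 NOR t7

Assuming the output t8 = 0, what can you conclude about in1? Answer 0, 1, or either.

Both values of in1 occur among assignments with t8 = 0:
  in1=0: in0=1, in1=0, in2=0, in3=0, in4=1, in5=0, in6=1
  in1=1: in0=0, in1=1, in2=1, in3=1, in4=0, in5=1, in6=0

either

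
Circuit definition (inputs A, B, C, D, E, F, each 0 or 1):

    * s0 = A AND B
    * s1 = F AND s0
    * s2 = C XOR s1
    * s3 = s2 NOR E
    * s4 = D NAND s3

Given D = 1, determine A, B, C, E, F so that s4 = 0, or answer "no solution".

s4 = D NAND s3 must be 0, so both D = 1 and s3 = 1.
s3 = s2 NOR E must be 1, so both s2 = 0 and E = 0.
Check with D = 1 and A=1, B=0, C=0, E=0, F=1:
s0 = A AND B = 1 AND 0 = 0
s1 = F AND s0 = 1 AND 0 = 0
s2 = C XOR s1 = 0 XOR 0 = 0
s3 = s2 NOR E = 0 NOR 0 = 1
s4 = D NAND s3 = 1 NAND 1 = 0
So s4 = 0.

A=1 B=0 C=0 E=0 F=1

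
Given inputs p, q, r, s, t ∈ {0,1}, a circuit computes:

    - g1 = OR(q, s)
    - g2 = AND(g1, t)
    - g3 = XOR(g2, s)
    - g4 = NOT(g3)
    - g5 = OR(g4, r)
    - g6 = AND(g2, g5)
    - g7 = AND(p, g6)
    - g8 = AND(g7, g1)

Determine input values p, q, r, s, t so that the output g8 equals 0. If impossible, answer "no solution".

g8 = AND(g7, g1) must be 0, so at least one of g7, g1 is 0.
Check with p=0, q=1, r=1, s=0, t=1:
g1 = OR(q, s) = OR(1, 0) = 1
g2 = AND(g1, t) = AND(1, 1) = 1
g3 = XOR(g2, s) = XOR(1, 0) = 1
g4 = NOT(g3) = NOT 1 = 0
g5 = OR(g4, r) = OR(0, 1) = 1
g6 = AND(g2, g5) = AND(1, 1) = 1
g7 = AND(p, g6) = AND(0, 1) = 0
g8 = AND(g7, g1) = AND(0, 1) = 0
So g8 = 0 as required.

p=0, q=1, r=1, s=0, t=1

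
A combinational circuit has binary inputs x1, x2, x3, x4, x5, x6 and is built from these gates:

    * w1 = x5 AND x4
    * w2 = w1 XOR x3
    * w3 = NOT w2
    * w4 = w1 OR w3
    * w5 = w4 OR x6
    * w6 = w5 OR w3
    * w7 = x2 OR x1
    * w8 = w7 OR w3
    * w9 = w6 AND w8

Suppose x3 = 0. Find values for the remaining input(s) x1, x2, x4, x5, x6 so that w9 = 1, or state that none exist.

x1=0, x2=1, x4=0, x5=0, x6=1

w9 = w6 AND w8 must be 1, so both w6 = 1 and w8 = 1.
Check with x3 = 0 and x1=0, x2=1, x4=0, x5=0, x6=1:
w1 = x5 AND x4 = 0 AND 0 = 0
w2 = w1 XOR x3 = 0 XOR 0 = 0
w3 = NOT w2 = NOT 0 = 1
w4 = w1 OR w3 = 0 OR 1 = 1
w5 = w4 OR x6 = 1 OR 1 = 1
w6 = w5 OR w3 = 1 OR 1 = 1
w7 = x2 OR x1 = 1 OR 0 = 1
w8 = w7 OR w3 = 1 OR 1 = 1
w9 = w6 AND w8 = 1 AND 1 = 1
So w9 = 1.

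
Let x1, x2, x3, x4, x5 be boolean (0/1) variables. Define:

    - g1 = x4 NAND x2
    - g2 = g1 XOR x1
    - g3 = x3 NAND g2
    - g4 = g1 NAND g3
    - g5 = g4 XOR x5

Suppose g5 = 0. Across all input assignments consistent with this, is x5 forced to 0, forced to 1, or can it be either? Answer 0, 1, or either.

either

Both values of x5 occur among assignments with g5 = 0:
  x5=0: x1=0, x2=0, x3=0, x4=0, x5=0
  x5=1: x1=0, x2=0, x3=1, x4=0, x5=1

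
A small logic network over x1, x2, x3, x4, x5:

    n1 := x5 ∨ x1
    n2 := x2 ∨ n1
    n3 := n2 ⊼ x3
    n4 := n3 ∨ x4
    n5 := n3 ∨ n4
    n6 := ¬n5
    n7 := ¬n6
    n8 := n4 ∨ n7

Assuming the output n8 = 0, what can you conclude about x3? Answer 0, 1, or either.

1

n8 = n4 ∨ n7 must be 0, so both n4 = 0 and n7 = 0.
n4 = n3 ∨ x4 must be 0, so both n3 = 0 and x4 = 0.
Every assignment with n8 = 0 has x3 = 1; there are 7 such assignment(s).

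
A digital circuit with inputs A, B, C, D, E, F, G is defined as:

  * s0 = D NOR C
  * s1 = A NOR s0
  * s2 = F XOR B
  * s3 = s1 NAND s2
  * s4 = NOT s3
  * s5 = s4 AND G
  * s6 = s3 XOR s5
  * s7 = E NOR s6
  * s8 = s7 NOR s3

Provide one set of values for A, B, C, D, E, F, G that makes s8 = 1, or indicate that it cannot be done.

Check with A=0, B=0, C=1, D=0, E=0, F=1, G=1:
s0 = D NOR C = 0 NOR 1 = 0
s1 = A NOR s0 = 0 NOR 0 = 1
s2 = F XOR B = 1 XOR 0 = 1
s3 = s1 NAND s2 = 1 NAND 1 = 0
s4 = NOT s3 = NOT 0 = 1
s5 = s4 AND G = 1 AND 1 = 1
s6 = s3 XOR s5 = 0 XOR 1 = 1
s7 = E NOR s6 = 0 NOR 1 = 0
s8 = s7 NOR s3 = 0 NOR 0 = 1
So s8 = 1 as required.

A=0, B=0, C=1, D=0, E=0, F=1, G=1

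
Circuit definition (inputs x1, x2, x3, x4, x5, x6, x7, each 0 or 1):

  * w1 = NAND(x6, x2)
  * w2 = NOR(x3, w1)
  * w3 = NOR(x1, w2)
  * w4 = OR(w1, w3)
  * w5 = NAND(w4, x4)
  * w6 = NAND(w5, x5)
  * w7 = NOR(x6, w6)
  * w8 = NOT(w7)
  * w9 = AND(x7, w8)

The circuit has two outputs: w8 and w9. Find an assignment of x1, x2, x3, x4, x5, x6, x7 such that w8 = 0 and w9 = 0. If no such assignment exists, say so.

x1=0, x2=0, x3=1, x4=0, x5=1, x6=0, x7=0

Check with x1=0, x2=0, x3=1, x4=0, x5=1, x6=0, x7=0:
w1 = NAND(x6, x2) = NAND(0, 0) = 1
w2 = NOR(x3, w1) = NOR(1, 1) = 0
w3 = NOR(x1, w2) = NOR(0, 0) = 1
w4 = OR(w1, w3) = OR(1, 1) = 1
w5 = NAND(w4, x4) = NAND(1, 0) = 1
w6 = NAND(w5, x5) = NAND(1, 1) = 0
w7 = NOR(x6, w6) = NOR(0, 0) = 1
w8 = NOT(w7) = NOT 1 = 0
w9 = AND(x7, w8) = AND(0, 0) = 0
So w8 = 0 and w9 = 0.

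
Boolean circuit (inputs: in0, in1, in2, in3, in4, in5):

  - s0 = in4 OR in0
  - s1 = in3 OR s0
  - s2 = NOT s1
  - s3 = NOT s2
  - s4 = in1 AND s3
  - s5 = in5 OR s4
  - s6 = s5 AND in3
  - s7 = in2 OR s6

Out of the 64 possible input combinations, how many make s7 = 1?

s7 = in2 OR s6 must be 1, so at least one of in2, s6 is 1.
Enumerating the 64 input combinations, 44 give s7 = 1 and 20 give s7 = 0.

44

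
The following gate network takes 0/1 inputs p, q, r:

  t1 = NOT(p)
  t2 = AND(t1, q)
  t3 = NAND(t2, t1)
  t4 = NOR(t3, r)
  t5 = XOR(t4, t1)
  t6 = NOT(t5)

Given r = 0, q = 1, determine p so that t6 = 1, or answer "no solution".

p=0

Check with r = 0, q = 1 and p=0:
t1 = NOT(p) = NOT 0 = 1
t2 = AND(t1, q) = AND(1, 1) = 1
t3 = NAND(t2, t1) = NAND(1, 1) = 0
t4 = NOR(t3, r) = NOR(0, 0) = 1
t5 = XOR(t4, t1) = XOR(1, 1) = 0
t6 = NOT(t5) = NOT 0 = 1
So t6 = 1.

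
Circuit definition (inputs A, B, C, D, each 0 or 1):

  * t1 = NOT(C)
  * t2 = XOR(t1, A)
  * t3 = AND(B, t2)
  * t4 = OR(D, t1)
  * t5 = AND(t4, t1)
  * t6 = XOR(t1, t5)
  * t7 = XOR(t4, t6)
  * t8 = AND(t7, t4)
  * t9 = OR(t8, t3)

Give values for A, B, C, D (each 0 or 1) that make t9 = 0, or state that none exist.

t9 = OR(t8, t3) must be 0, so both t8 = 0 and t3 = 0.
t8 = AND(t7, t4) must be 0, so at least one of t7, t4 is 0.
t3 = AND(B, t2) must be 0, so at least one of B, t2 is 0.
Check with A=0 B=1 C=1 D=0:
t1 = NOT(C) = NOT 1 = 0
t2 = XOR(t1, A) = XOR(0, 0) = 0
t3 = AND(B, t2) = AND(1, 0) = 0
t4 = OR(D, t1) = OR(0, 0) = 0
t5 = AND(t4, t1) = AND(0, 0) = 0
t6 = XOR(t1, t5) = XOR(0, 0) = 0
t7 = XOR(t4, t6) = XOR(0, 0) = 0
t8 = AND(t7, t4) = AND(0, 0) = 0
t9 = OR(t8, t3) = OR(0, 0) = 0
So t9 = 0 as required.

A=0 B=1 C=1 D=0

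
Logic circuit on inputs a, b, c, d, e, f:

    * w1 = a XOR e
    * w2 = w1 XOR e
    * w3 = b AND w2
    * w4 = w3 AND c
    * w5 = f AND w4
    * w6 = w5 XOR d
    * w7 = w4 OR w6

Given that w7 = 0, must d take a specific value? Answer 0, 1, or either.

0

w7 = w4 OR w6 must be 0, so both w4 = 0 and w6 = 0.
w4 = w3 AND c must be 0, so at least one of w3, c is 0.
Every assignment with w7 = 0 has d = 0; there are 28 such assignment(s).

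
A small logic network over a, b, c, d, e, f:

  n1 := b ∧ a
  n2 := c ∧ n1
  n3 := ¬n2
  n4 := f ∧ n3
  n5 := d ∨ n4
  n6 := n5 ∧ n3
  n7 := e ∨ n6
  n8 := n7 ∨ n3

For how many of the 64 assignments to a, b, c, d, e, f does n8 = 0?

4

n8 = n7 ∨ n3 must be 0, so both n7 = 0 and n3 = 0.
n7 = e ∨ n6 must be 0, so both e = 0 and n6 = 0.
Satisfying assignments:
  a=1, b=1, c=1, d=0, e=0, f=0
  a=1, b=1, c=1, d=0, e=0, f=1
  a=1, b=1, c=1, d=1, e=0, f=0
  a=1, b=1, c=1, d=1, e=0, f=1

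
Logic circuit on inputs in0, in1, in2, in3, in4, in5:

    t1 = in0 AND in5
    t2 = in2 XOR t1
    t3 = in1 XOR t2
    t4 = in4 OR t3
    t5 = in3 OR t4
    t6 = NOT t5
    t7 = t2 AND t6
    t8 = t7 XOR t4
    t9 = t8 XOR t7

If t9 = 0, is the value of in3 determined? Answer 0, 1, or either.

either

Both values of in3 occur among assignments with t9 = 0:
  in3=0: in0=0, in1=0, in2=0, in3=0, in4=0, in5=0
  in3=1: in0=0, in1=0, in2=0, in3=1, in4=0, in5=0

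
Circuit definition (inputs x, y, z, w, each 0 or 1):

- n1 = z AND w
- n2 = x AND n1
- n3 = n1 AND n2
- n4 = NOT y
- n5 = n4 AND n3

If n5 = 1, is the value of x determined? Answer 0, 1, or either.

n5 = n4 AND n3 must be 1, so both n4 = 1 and n3 = 1.
Every assignment with n5 = 1 has x = 1; there are 1 such assignment(s).
  x=1, y=0, z=1, w=1

1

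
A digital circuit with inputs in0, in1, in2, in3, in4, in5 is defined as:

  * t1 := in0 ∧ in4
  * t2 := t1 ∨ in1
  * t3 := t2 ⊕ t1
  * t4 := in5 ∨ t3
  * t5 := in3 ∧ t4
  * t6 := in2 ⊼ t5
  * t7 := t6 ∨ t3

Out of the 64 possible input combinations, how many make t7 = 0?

t7 = t6 ∨ t3 must be 0, so both t6 = 0 and t3 = 0.
t6 = in2 ⊼ t5 must be 0, so both in2 = 1 and t5 = 1.
Satisfying assignments:
  in0=0, in1=0, in2=1, in3=1, in4=0, in5=1
  in0=0, in1=0, in2=1, in3=1, in4=1, in5=1
  in0=1, in1=0, in2=1, in3=1, in4=0, in5=1
  in0=1, in1=0, in2=1, in3=1, in4=1, in5=1
  in0=1, in1=1, in2=1, in3=1, in4=1, in5=1

5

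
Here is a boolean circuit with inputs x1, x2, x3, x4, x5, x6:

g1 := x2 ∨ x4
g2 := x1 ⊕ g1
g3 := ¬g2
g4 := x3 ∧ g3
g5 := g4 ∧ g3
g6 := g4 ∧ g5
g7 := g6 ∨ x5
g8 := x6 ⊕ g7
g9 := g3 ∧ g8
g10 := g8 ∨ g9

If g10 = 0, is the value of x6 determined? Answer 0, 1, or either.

Both values of x6 occur among assignments with g10 = 0:
  x6=0: x1=0, x2=0, x3=0, x4=0, x5=0, x6=0
  x6=1: x1=0, x2=0, x3=0, x4=0, x5=1, x6=1

either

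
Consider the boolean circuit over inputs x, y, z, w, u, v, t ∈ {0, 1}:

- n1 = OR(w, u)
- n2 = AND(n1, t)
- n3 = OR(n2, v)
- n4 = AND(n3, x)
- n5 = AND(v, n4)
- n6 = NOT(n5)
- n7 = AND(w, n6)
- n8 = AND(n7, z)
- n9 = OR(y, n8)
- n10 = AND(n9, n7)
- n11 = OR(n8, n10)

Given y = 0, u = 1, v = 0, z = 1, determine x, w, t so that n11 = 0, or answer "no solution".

n11 = OR(n8, n10) must be 0, so both n8 = 0 and n10 = 0.
Check with y = 0, u = 1, v = 0, z = 1 and x=1, w=0, t=1:
n1 = OR(w, u) = OR(0, 1) = 1
n2 = AND(n1, t) = AND(1, 1) = 1
n3 = OR(n2, v) = OR(1, 0) = 1
n4 = AND(n3, x) = AND(1, 1) = 1
n5 = AND(v, n4) = AND(0, 1) = 0
n6 = NOT(n5) = NOT 0 = 1
n7 = AND(w, n6) = AND(0, 1) = 0
n8 = AND(n7, z) = AND(0, 1) = 0
n9 = OR(y, n8) = OR(0, 0) = 0
n10 = AND(n9, n7) = AND(0, 0) = 0
n11 = OR(n8, n10) = OR(0, 0) = 0
So n11 = 0.

x=1, w=0, t=1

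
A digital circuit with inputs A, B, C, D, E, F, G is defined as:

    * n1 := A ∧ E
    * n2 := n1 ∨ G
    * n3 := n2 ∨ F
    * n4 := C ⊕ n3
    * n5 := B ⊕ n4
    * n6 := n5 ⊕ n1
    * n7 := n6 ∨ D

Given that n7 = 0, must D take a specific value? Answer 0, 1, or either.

0

n7 = n6 ∨ D must be 0, so both n6 = 0 and D = 0.
n6 = n5 ⊕ n1 must be 0, so n5 and n1 are equal.
Every assignment with n7 = 0 has D = 0; there are 32 such assignment(s).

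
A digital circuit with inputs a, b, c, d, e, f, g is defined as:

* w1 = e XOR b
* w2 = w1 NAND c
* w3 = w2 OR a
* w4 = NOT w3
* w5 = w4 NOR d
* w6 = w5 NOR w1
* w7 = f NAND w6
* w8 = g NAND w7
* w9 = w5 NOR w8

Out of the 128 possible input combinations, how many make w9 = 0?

100

w9 = w5 NOR w8 must be 0, so at least one of w5, w8 is 1.
Enumerating the 128 input combinations, 100 give w9 = 0 and 28 give w9 = 1.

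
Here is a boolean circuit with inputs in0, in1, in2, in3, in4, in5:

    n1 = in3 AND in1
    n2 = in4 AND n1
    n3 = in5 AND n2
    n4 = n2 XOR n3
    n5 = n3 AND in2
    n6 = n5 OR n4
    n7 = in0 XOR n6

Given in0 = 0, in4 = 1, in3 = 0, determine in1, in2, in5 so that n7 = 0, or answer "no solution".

Check with in0 = 0, in4 = 1, in3 = 0 and in1=1, in2=1, in5=0:
n1 = in3 AND in1 = 0 AND 1 = 0
n2 = in4 AND n1 = 1 AND 0 = 0
n3 = in5 AND n2 = 0 AND 0 = 0
n4 = n2 XOR n3 = 0 XOR 0 = 0
n5 = n3 AND in2 = 0 AND 1 = 0
n6 = n5 OR n4 = 0 OR 0 = 0
n7 = in0 XOR n6 = 0 XOR 0 = 0
So n7 = 0.

in1=1, in2=1, in5=0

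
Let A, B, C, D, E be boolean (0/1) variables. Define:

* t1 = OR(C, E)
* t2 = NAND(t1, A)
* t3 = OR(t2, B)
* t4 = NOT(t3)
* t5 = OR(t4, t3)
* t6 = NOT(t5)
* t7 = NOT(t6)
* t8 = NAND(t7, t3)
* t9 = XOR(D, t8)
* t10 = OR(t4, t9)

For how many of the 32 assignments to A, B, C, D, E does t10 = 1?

19

t10 = OR(t4, t9) must be 1, so at least one of t4, t9 is 1.
Enumerating the 32 input combinations, 19 give t10 = 1 and 13 give t10 = 0.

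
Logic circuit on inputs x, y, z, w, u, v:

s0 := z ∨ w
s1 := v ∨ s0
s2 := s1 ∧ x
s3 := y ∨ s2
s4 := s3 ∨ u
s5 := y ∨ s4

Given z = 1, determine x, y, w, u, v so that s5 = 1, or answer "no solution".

s5 = y ∨ s4 must be 1, so at least one of y, s4 is 1.
Check with z = 1 and x=1, y=0, w=0, u=0, v=0:
s0 = z ∨ w = 1 ∨ 0 = 1
s1 = v ∨ s0 = 0 ∨ 1 = 1
s2 = s1 ∧ x = 1 ∧ 1 = 1
s3 = y ∨ s2 = 0 ∨ 1 = 1
s4 = s3 ∨ u = 1 ∨ 0 = 1
s5 = y ∨ s4 = 0 ∨ 1 = 1
So s5 = 1.

x=1, y=0, w=0, u=0, v=0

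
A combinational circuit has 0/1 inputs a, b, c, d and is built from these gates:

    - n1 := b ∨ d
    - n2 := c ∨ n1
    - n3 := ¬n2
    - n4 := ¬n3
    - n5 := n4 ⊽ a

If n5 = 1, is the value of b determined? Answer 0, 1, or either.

0

n5 = n4 ⊽ a must be 1, so both n4 = 0 and a = 0.
Every assignment with n5 = 1 has b = 0; there are 1 such assignment(s).
  a=0, b=0, c=0, d=0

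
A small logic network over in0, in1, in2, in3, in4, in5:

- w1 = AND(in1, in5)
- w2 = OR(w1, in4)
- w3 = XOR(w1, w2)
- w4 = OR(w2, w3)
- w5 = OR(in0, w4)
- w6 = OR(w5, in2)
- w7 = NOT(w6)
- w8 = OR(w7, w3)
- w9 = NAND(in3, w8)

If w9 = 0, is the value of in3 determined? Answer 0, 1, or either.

w9 = NAND(in3, w8) must be 0, so both in3 = 1 and w8 = 1.
Every assignment with w9 = 0 has in3 = 1; there are 15 such assignment(s).

1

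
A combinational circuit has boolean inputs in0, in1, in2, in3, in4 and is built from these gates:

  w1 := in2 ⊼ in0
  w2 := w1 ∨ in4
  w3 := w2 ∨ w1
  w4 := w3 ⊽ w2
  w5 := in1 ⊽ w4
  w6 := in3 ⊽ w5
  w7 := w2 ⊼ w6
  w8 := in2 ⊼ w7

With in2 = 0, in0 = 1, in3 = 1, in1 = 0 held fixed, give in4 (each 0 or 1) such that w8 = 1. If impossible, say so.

in4=0

Check with in2 = 0, in0 = 1, in3 = 1, in1 = 0 and in4=0:
w1 = in2 ⊼ in0 = 0 ⊼ 1 = 1
w2 = w1 ∨ in4 = 1 ∨ 0 = 1
w3 = w2 ∨ w1 = 1 ∨ 1 = 1
w4 = w3 ⊽ w2 = 1 ⊽ 1 = 0
w5 = in1 ⊽ w4 = 0 ⊽ 0 = 1
w6 = in3 ⊽ w5 = 1 ⊽ 1 = 0
w7 = w2 ⊼ w6 = 1 ⊼ 0 = 1
w8 = in2 ⊼ w7 = 0 ⊼ 1 = 1
So w8 = 1.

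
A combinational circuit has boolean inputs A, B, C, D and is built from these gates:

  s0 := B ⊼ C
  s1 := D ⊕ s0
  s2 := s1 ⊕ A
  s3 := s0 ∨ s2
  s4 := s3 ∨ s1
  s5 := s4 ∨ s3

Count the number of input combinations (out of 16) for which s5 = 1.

15

s5 = s4 ∨ s3 must be 1, so at least one of s4, s3 is 1.
Enumerating the 16 input combinations, 15 give s5 = 1 and 1 give s5 = 0.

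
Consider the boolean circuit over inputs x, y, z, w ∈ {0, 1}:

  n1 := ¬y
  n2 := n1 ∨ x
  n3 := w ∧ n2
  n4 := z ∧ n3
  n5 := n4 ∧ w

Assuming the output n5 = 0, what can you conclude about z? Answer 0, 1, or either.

Both values of z occur among assignments with n5 = 0:
  z=0: x=0, y=0, z=0, w=0
  z=1: x=0, y=0, z=1, w=0

either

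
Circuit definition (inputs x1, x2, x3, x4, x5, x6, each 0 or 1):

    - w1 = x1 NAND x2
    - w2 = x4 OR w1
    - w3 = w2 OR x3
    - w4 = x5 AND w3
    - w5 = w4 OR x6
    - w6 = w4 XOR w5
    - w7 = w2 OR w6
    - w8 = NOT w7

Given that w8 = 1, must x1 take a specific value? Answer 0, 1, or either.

1

w8 = NOT w7 must be 1, so w7 = 0.
w7 = w2 OR w6 must be 0, so both w2 = 0 and w6 = 0.
w2 = x4 OR w1 must be 0, so both x4 = 0 and w1 = 0.
Every assignment with w8 = 1 has x1 = 1; there are 5 such assignment(s).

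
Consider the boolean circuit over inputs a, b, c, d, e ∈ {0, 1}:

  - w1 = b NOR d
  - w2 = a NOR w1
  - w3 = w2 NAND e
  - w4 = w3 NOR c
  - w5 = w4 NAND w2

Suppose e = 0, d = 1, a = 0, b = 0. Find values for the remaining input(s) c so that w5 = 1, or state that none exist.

w5 = w4 NAND w2 must be 1, so at least one of w4, w2 is 0.
Check with e = 0, d = 1, a = 0, b = 0 and c=1:
w1 = b NOR d = 0 NOR 1 = 0
w2 = a NOR w1 = 0 NOR 0 = 1
w3 = w2 NAND e = 1 NAND 0 = 1
w4 = w3 NOR c = 1 NOR 1 = 0
w5 = w4 NAND w2 = 0 NAND 1 = 1
So w5 = 1.

c=1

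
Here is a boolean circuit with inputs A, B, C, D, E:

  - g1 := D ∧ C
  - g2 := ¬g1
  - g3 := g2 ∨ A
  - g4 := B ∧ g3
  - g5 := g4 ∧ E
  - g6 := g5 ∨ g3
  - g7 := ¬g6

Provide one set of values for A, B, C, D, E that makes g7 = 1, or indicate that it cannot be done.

A=0, B=0, C=1, D=1, E=0

g7 = ¬g6 must be 1, so g6 = 0.
g6 = g5 ∨ g3 must be 0, so both g5 = 0 and g3 = 0.
g5 = g4 ∧ E must be 0, so at least one of g4, E is 0.
Check with A=0, B=0, C=1, D=1, E=0:
g1 = D ∧ C = 1 ∧ 1 = 1
g2 = ¬g1 = ¬1 = 0
g3 = g2 ∨ A = 0 ∨ 0 = 0
g4 = B ∧ g3 = 0 ∧ 0 = 0
g5 = g4 ∧ E = 0 ∧ 0 = 0
g6 = g5 ∨ g3 = 0 ∨ 0 = 0
g7 = ¬g6 = ¬0 = 1
So g7 = 1 as required.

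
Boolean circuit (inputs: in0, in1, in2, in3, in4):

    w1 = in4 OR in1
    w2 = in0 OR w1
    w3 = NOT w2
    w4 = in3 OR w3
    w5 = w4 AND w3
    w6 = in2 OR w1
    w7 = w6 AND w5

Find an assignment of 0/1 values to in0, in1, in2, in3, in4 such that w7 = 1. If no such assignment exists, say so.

in0=0 in1=0 in2=1 in3=0 in4=0

w7 = w6 AND w5 must be 1, so both w6 = 1 and w5 = 1.
w6 = in2 OR w1 must be 1, so at least one of in2, w1 is 1.
Check with in0=0 in1=0 in2=1 in3=0 in4=0:
w1 = in4 OR in1 = 0 OR 0 = 0
w2 = in0 OR w1 = 0 OR 0 = 0
w3 = NOT w2 = NOT 0 = 1
w4 = in3 OR w3 = 0 OR 1 = 1
w5 = w4 AND w3 = 1 AND 1 = 1
w6 = in2 OR w1 = 1 OR 0 = 1
w7 = w6 AND w5 = 1 AND 1 = 1
So w7 = 1 as required.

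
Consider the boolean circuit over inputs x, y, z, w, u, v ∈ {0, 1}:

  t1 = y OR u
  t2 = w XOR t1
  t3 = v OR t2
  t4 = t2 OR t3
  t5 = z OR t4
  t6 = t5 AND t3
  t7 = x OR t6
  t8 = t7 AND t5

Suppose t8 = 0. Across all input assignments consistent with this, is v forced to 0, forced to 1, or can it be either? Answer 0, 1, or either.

t8 = t7 AND t5 must be 0, so at least one of t7, t5 is 0.
Every assignment with t8 = 0 has v = 0; there are 12 such assignment(s).

0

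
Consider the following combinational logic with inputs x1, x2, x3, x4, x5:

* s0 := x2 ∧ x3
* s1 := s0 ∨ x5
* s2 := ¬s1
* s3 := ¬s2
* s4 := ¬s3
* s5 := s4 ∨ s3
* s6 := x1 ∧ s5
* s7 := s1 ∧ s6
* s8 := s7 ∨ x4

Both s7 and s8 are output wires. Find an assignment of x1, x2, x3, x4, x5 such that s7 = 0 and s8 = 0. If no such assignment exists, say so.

x1=1 x2=0 x3=0 x4=0 x5=0

Check with x1=1 x2=0 x3=0 x4=0 x5=0:
s0 = x2 ∧ x3 = 0 ∧ 0 = 0
s1 = s0 ∨ x5 = 0 ∨ 0 = 0
s2 = ¬s1 = ¬0 = 1
s3 = ¬s2 = ¬1 = 0
s4 = ¬s3 = ¬0 = 1
s5 = s4 ∨ s3 = 1 ∨ 0 = 1
s6 = x1 ∧ s5 = 1 ∧ 1 = 1
s7 = s1 ∧ s6 = 0 ∧ 1 = 0
s8 = s7 ∨ x4 = 0 ∨ 0 = 0
So s7 = 0 and s8 = 0.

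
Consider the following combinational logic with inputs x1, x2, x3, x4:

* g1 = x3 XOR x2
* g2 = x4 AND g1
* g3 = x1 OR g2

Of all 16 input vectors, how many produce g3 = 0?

g3 = x1 OR g2 must be 0, so both x1 = 0 and g2 = 0.
g2 = x4 AND g1 must be 0, so at least one of x4, g1 is 0.
Satisfying assignments:
  x1=0, x2=0, x3=0, x4=0
  x1=0, x2=0, x3=0, x4=1
  x1=0, x2=0, x3=1, x4=0
  x1=0, x2=1, x3=0, x4=0
  x1=0, x2=1, x3=1, x4=0
  x1=0, x2=1, x3=1, x4=1

6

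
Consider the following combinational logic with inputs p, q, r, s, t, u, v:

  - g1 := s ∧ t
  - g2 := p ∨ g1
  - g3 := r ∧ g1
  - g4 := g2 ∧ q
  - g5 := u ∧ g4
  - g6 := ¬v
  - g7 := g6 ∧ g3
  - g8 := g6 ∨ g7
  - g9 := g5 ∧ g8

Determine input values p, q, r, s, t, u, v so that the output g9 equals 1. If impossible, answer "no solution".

p=1, q=1, r=1, s=0, t=1, u=1, v=0

Check with p=1, q=1, r=1, s=0, t=1, u=1, v=0:
g1 = s ∧ t = 0 ∧ 1 = 0
g2 = p ∨ g1 = 1 ∨ 0 = 1
g3 = r ∧ g1 = 1 ∧ 0 = 0
g4 = g2 ∧ q = 1 ∧ 1 = 1
g5 = u ∧ g4 = 1 ∧ 1 = 1
g6 = ¬v = ¬0 = 1
g7 = g6 ∧ g3 = 1 ∧ 0 = 0
g8 = g6 ∨ g7 = 1 ∨ 0 = 1
g9 = g5 ∧ g8 = 1 ∧ 1 = 1
So g9 = 1 as required.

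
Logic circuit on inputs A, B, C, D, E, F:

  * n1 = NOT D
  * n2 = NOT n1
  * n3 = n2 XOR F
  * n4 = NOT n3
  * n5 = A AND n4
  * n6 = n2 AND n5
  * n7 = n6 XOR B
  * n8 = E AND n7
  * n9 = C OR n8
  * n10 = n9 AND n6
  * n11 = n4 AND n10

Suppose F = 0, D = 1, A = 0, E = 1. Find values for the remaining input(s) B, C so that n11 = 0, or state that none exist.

B=0 C=0

n11 = n4 AND n10 must be 0, so at least one of n4, n10 is 0.
Check with F = 0, D = 1, A = 0, E = 1 and B=0, C=0:
n1 = NOT D = NOT 1 = 0
n2 = NOT n1 = NOT 0 = 1
n3 = n2 XOR F = 1 XOR 0 = 1
n4 = NOT n3 = NOT 1 = 0
n5 = A AND n4 = 0 AND 0 = 0
n6 = n2 AND n5 = 1 AND 0 = 0
n7 = n6 XOR B = 0 XOR 0 = 0
n8 = E AND n7 = 1 AND 0 = 0
n9 = C OR n8 = 0 OR 0 = 0
n10 = n9 AND n6 = 0 AND 0 = 0
n11 = n4 AND n10 = 0 AND 0 = 0
So n11 = 0.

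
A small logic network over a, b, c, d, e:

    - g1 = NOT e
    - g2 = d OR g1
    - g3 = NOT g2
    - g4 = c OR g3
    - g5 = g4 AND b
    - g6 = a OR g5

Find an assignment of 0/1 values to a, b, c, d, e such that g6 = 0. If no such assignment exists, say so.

Check with a=0, b=0, c=1, d=1, e=1:
g1 = NOT e = NOT 1 = 0
g2 = d OR g1 = 1 OR 0 = 1
g3 = NOT g2 = NOT 1 = 0
g4 = c OR g3 = 1 OR 0 = 1
g5 = g4 AND b = 1 AND 0 = 0
g6 = a OR g5 = 0 OR 0 = 0
So g6 = 0 as required.

a=0, b=0, c=1, d=1, e=1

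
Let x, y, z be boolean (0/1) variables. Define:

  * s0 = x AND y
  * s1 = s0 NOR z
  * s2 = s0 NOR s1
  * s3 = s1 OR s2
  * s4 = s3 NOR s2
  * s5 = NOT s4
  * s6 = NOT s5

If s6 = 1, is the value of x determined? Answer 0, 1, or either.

1

s6 = NOT s5 must be 1, so s5 = 0.
Every assignment with s6 = 1 has x = 1; there are 2 such assignment(s).
  x=1, y=1, z=0
  x=1, y=1, z=1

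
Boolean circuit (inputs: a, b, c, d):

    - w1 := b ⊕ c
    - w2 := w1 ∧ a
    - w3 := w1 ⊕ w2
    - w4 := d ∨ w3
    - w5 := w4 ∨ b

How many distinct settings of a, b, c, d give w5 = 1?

13

w5 = w4 ∨ b must be 1, so at least one of w4, b is 1.
Enumerating the 16 input combinations, 13 give w5 = 1 and 3 give w5 = 0.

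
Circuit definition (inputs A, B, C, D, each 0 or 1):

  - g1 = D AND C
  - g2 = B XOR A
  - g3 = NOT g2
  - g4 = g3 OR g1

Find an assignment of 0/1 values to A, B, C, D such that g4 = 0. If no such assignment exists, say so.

A=0 B=1 C=0 D=0

g4 = g3 OR g1 must be 0, so both g3 = 0 and g1 = 0.
Check with A=0 B=1 C=0 D=0:
g1 = D AND C = 0 AND 0 = 0
g2 = B XOR A = 1 XOR 0 = 1
g3 = NOT g2 = NOT 1 = 0
g4 = g3 OR g1 = 0 OR 0 = 0
So g4 = 0 as required.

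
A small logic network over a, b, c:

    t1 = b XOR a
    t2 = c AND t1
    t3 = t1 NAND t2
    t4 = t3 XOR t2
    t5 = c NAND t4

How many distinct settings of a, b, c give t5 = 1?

t5 = c NAND t4 must be 1, so at least one of c, t4 is 0.
Satisfying assignments:
  a=0, b=0, c=0
  a=0, b=1, c=0
  a=1, b=0, c=0
  a=1, b=1, c=0

4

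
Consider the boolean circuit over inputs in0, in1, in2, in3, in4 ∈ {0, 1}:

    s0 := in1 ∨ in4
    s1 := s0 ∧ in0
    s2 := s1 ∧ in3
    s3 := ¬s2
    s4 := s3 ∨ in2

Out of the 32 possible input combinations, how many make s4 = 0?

3

s4 = s3 ∨ in2 must be 0, so both s3 = 0 and in2 = 0.
s3 = ¬s2 must be 0, so s2 = 1.
s2 = s1 ∧ in3 must be 1, so both s1 = 1 and in3 = 1.
Satisfying assignments:
  in0=1, in1=0, in2=0, in3=1, in4=1
  in0=1, in1=1, in2=0, in3=1, in4=0
  in0=1, in1=1, in2=0, in3=1, in4=1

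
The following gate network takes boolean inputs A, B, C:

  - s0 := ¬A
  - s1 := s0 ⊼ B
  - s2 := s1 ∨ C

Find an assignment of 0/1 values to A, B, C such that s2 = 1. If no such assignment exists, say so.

A=1, B=0, C=1

s2 = s1 ∨ C must be 1, so at least one of s1, C is 1.
Check with A=1, B=0, C=1:
s0 = ¬A = ¬1 = 0
s1 = s0 ⊼ B = 0 ⊼ 0 = 1
s2 = s1 ∨ C = 1 ∨ 1 = 1
So s2 = 1 as required.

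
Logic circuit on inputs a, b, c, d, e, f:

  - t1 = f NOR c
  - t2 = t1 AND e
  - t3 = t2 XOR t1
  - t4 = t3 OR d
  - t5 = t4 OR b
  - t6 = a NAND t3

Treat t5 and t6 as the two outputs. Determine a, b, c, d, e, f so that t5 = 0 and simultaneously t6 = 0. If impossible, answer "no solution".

no solution exists

Across all 64 input combinations, none give both t5 = 0 and t6 = 0.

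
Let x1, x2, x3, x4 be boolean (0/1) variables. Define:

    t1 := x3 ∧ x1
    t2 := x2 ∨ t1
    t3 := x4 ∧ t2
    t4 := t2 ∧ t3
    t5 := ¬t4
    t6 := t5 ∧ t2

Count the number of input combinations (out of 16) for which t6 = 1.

5

t6 = t5 ∧ t2 must be 1, so both t5 = 1 and t2 = 1.
t5 = ¬t4 must be 1, so t4 = 0.
Enumerating the 16 input combinations, 5 give t6 = 1 and 11 give t6 = 0.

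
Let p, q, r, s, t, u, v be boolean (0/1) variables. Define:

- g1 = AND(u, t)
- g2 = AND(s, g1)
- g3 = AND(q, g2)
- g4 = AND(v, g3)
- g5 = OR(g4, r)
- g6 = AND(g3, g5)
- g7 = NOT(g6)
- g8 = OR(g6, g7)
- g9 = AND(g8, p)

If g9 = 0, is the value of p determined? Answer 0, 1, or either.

g9 = AND(g8, p) must be 0, so at least one of g8, p is 0.
Every assignment with g9 = 0 has p = 0; there are 64 such assignment(s).

0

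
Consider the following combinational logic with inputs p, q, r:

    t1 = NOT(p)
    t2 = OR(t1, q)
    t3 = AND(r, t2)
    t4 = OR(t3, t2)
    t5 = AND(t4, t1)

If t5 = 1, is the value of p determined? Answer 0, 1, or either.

t5 = AND(t4, t1) must be 1, so both t4 = 1 and t1 = 1.
Every assignment with t5 = 1 has p = 0; there are 4 such assignment(s).
  p=0, q=0, r=0
  p=0, q=0, r=1
  p=0, q=1, r=0
  p=0, q=1, r=1

0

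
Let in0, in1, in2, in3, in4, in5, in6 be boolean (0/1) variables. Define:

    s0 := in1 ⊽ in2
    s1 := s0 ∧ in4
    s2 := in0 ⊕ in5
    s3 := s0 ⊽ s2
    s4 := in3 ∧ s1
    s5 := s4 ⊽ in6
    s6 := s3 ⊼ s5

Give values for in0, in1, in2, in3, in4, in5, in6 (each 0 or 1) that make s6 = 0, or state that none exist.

in0=0, in1=1, in2=0, in3=1, in4=0, in5=0, in6=0

s6 = s3 ⊼ s5 must be 0, so both s3 = 1 and s5 = 1.
Check with in0=0, in1=1, in2=0, in3=1, in4=0, in5=0, in6=0:
s0 = in1 ⊽ in2 = 1 ⊽ 0 = 0
s1 = s0 ∧ in4 = 0 ∧ 0 = 0
s2 = in0 ⊕ in5 = 0 ⊕ 0 = 0
s3 = s0 ⊽ s2 = 0 ⊽ 0 = 1
s4 = in3 ∧ s1 = 1 ∧ 0 = 0
s5 = s4 ⊽ in6 = 0 ⊽ 0 = 1
s6 = s3 ⊼ s5 = 1 ⊼ 1 = 0
So s6 = 0 as required.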